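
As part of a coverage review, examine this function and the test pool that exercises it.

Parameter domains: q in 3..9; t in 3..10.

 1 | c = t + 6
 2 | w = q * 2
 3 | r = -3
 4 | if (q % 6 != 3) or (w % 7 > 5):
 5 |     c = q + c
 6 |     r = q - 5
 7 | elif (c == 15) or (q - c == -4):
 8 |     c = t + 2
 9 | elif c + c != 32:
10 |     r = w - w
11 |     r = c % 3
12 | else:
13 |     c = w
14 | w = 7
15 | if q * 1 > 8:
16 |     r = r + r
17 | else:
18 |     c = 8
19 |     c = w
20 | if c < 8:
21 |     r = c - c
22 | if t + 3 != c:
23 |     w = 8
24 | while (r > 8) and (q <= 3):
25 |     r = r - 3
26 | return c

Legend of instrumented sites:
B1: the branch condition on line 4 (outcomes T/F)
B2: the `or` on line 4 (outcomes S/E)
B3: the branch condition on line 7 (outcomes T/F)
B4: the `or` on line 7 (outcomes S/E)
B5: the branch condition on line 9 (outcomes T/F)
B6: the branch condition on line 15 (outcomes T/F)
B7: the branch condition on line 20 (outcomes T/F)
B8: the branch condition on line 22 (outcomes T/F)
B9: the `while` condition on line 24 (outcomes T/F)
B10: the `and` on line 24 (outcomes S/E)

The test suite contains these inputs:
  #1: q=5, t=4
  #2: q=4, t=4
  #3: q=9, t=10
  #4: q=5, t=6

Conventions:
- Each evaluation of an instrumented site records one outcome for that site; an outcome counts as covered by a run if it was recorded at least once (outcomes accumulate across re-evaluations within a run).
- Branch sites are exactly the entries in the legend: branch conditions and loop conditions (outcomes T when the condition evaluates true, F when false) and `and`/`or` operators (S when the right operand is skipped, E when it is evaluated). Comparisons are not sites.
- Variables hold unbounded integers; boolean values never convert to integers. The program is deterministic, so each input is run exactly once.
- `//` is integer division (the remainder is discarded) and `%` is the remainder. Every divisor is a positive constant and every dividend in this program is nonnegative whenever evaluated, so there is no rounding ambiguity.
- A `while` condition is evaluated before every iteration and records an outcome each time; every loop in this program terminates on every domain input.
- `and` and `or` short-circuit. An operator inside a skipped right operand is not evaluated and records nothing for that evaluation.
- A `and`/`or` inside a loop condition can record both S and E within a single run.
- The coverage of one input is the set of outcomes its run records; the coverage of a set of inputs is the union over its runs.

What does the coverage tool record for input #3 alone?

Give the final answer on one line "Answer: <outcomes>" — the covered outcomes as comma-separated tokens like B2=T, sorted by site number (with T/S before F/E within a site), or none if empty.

Simulating input #3 (q=9, t=10) step by step:
  B2->E, B1->F, B4->E, B3->F, B5->F, B6->T, B7->F, B8->T, B10->S, B9->F
collecting distinct outcomes: B1=F, B2=E, B3=F, B4=E, B5=F, B6=T, B7=F, B8=T, B9=F, B10=S

Answer: B1=F, B2=E, B3=F, B4=E, B5=F, B6=T, B7=F, B8=T, B9=F, B10=S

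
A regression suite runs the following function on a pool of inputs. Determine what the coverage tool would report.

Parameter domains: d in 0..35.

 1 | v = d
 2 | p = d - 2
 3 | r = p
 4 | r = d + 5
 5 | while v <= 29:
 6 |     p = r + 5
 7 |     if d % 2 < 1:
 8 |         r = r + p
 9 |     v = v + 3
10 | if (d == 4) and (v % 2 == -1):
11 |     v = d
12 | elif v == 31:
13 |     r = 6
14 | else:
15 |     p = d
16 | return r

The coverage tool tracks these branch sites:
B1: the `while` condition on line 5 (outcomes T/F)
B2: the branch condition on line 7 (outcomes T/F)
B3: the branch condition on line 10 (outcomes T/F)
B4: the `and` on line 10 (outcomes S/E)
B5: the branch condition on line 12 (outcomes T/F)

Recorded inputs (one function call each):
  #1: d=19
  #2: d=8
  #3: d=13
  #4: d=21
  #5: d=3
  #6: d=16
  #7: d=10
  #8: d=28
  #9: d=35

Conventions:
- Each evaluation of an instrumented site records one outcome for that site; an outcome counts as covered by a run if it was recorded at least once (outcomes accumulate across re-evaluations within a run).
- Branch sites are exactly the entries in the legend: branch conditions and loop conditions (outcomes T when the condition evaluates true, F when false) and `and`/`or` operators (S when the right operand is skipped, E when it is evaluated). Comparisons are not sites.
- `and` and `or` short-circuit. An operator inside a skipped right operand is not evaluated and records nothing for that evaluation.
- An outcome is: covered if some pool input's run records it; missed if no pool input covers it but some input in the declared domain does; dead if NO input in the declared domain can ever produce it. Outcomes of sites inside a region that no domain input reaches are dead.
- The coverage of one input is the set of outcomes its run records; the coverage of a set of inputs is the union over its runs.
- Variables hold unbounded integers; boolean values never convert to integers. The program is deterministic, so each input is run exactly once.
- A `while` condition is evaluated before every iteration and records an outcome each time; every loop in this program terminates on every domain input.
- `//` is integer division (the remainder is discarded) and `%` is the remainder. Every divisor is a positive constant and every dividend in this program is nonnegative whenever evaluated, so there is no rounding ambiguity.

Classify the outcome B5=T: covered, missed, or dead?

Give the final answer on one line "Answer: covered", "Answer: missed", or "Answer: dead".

B5=T is recorded by pool input(s) 1, 3, 6, 7, 8 -> covered

Answer: covered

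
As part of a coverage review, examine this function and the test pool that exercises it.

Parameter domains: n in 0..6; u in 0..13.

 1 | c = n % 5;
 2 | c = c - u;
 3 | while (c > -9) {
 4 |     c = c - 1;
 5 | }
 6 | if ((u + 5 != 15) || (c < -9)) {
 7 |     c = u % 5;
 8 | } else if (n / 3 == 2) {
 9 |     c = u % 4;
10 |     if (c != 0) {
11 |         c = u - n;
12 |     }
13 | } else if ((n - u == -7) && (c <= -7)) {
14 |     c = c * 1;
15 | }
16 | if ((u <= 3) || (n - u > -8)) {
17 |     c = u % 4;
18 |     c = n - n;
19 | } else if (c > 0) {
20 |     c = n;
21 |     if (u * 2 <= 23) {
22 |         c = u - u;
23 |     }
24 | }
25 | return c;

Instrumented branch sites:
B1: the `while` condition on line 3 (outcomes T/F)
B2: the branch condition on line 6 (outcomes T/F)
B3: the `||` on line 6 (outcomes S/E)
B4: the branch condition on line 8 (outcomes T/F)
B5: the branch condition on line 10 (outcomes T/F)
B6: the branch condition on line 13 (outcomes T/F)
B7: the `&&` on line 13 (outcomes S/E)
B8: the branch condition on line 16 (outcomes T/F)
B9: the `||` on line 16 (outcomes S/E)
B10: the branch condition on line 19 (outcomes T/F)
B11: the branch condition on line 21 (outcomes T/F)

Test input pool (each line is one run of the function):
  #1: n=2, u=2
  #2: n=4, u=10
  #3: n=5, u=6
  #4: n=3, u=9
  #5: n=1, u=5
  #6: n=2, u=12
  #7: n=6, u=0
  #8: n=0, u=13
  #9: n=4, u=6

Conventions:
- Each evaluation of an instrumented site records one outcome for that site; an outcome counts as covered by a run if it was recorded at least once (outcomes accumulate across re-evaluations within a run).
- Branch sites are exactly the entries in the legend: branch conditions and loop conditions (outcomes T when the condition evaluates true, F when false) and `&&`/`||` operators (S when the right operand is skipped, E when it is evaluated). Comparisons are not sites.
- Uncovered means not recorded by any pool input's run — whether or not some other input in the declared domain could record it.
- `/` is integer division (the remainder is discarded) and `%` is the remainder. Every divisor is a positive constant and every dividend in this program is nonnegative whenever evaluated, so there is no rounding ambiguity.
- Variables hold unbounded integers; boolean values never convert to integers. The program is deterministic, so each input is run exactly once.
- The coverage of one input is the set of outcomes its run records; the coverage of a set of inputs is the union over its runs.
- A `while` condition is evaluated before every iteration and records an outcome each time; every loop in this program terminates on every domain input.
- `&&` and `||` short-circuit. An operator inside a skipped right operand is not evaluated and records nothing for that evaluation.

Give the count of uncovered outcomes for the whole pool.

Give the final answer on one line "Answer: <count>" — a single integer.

input #1 (n=2, u=2): events B1->T, B1->T, B1->T, B1->T, B1->T, B1->T, B1->T, B1->T, B1->T, B1->F, B3->S, B2->T, B9->S, B8->T; covers B1=T, B1=F, B2=T, B3=S, B8=T, B9=S
input #2 (n=4, u=10): events B1->T, B1->T, B1->T, B1->F, B3->E, B2->F, B4->F, B7->S, B6->F, B9->E, B8->T; covers B1=T, B1=F, B2=F, B3=E, B4=F, B6=F, B7=S, B8=T, B9=E
input #3 (n=5, u=6): events B1->T, B1->T, B1->T, B1->F, B3->S, B2->T, B9->E, B8->T; covers B1=T, B1=F, B2=T, B3=S, B8=T, B9=E
input #4 (n=3, u=9): events B1->T, B1->T, B1->T, B1->F, B3->S, B2->T, B9->E, B8->T; covers B1=T, B1=F, B2=T, B3=S, B8=T, B9=E
input #5 (n=1, u=5): events B1->T, B1->T, B1->T, B1->T, B1->T, B1->F, B3->S, B2->T, B9->E, B8->T; covers B1=T, B1=F, B2=T, B3=S, B8=T, B9=E
input #6 (n=2, u=12): events B1->F, B3->S, B2->T, B9->E, B8->F, B10->T, B11->F; covers B1=F, B2=T, B3=S, B8=F, B9=E, B10=T, B11=F
input #7 (n=6, u=0): events B1->T, B1->T, B1->T, B1->T, B1->T, B1->T, B1->T, B1->T, B1->T, B1->T, B1->F, B3->S, B2->T, B9->S, ...; covers B1=T, B1=F, B2=T, B3=S, B8=T, B9=S
input #8 (n=0, u=13): events B1->F, B3->S, B2->T, B9->E, B8->F, B10->T, B11->F; covers B1=F, B2=T, B3=S, B8=F, B9=E, B10=T, B11=F
input #9 (n=4, u=6): events B1->T, B1->T, B1->T, B1->T, B1->T, B1->T, B1->T, B1->F, B3->S, B2->T, B9->E, B8->T; covers B1=T, B1=F, B2=T, B3=S, B8=T, B9=E
union over the pool: B1=T, B1=F, B2=T, B2=F, B3=S, B3=E, B4=F, B6=F, B7=S, B8=T, B8=F, B9=S, B9=E, B10=T, B11=F
uncovered (7 of 22): B4=T, B5=T, B5=F, B6=T, B7=E, B10=F, B11=T

Answer: 7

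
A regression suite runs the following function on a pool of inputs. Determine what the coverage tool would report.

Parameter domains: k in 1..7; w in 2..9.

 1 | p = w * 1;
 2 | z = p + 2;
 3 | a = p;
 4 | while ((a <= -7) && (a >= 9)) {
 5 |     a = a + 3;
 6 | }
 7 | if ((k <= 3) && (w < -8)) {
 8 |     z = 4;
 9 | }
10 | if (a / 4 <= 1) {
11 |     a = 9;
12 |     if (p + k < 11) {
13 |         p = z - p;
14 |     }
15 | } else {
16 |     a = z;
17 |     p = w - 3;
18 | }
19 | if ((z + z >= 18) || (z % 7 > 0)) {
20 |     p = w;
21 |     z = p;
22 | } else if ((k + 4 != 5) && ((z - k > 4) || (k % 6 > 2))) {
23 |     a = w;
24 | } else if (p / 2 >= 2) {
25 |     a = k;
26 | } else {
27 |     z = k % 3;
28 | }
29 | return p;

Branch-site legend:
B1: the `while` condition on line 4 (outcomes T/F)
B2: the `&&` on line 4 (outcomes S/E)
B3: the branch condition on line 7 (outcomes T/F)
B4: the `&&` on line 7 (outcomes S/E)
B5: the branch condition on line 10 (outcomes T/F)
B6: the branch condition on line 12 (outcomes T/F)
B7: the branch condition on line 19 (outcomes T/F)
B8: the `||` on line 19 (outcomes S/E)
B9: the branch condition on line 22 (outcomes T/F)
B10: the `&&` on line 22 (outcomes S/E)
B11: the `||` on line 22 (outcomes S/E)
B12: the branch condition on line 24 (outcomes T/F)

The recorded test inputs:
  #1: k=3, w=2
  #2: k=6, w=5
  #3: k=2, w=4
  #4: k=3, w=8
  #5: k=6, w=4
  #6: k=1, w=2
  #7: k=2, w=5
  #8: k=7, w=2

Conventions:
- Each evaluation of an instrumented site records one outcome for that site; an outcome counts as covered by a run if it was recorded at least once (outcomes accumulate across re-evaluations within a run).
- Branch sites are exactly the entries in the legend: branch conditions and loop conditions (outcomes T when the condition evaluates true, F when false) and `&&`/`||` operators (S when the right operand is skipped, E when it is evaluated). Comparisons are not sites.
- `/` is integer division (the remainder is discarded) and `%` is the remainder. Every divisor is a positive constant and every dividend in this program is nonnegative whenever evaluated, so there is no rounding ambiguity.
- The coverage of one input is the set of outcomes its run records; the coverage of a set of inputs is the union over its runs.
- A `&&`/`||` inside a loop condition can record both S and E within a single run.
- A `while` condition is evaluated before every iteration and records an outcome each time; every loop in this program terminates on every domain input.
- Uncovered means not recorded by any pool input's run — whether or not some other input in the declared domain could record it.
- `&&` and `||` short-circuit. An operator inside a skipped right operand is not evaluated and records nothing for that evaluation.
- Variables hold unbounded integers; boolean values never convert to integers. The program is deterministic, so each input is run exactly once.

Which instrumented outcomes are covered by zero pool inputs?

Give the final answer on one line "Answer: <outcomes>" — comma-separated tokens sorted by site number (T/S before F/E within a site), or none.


#1 (k=3, w=2) -> B2->S, B1->F, B4->E, B3->F, B5->T, B6->T, B8->E, B7->T; covered: B1=F, B2=S, B3=F, B4=E, B5=T, B6=T, B7=T, B8=E
#2 (k=6, w=5) -> B2->S, B1->F, B4->S, B3->F, B5->T, B6->F, B8->E, B7->F, B10->E, B11->E, B9->F, B12->T; covered: B1=F, B2=S, B3=F, B4=S, B5=T, B6=F, B7=F, B8=E, B9=F, B10=E, B11=E, B12=T
#3 (k=2, w=4) -> B2->S, B1->F, B4->E, B3->F, B5->T, B6->T, B8->E, B7->T; covered: B1=F, B2=S, B3=F, B4=E, B5=T, B6=T, B7=T, B8=E
#4 (k=3, w=8) -> B2->S, B1->F, B4->E, B3->F, B5->F, B8->S, B7->T; covered: B1=F, B2=S, B3=F, B4=E, B5=F, B7=T, B8=S
#5 (k=6, w=4) -> B2->S, B1->F, B4->S, B3->F, B5->T, B6->T, B8->E, B7->T; covered: B1=F, B2=S, B3=F, B4=S, B5=T, B6=T, B7=T, B8=E
#6 (k=1, w=2) -> B2->S, B1->F, B4->E, B3->F, B5->T, B6->T, B8->E, B7->T; covered: B1=F, B2=S, B3=F, B4=E, B5=T, B6=T, B7=T, B8=E
#7 (k=2, w=5) -> B2->S, B1->F, B4->E, B3->F, B5->T, B6->T, B8->E, B7->F, B10->E, B11->S, B9->T; covered: B1=F, B2=S, B3=F, B4=E, B5=T, B6=T, B7=F, B8=E, B9=T, B10=E, B11=S
#8 (k=7, w=2) -> B2->S, B1->F, B4->S, B3->F, B5->T, B6->T, B8->E, B7->T; covered: B1=F, B2=S, B3=F, B4=S, B5=T, B6=T, B7=T, B8=E
union over the pool: B1=F, B2=S, B3=F, B4=S, B4=E, B5=T, B5=F, B6=T, B6=F, B7=T, B7=F, B8=S, B8=E, B9=T, B9=F, B10=E, B11=S, B11=E, B12=T
uncovered (5 of 24): B1=T, B2=E, B3=T, B10=S, B12=F
Answer: B1=T, B2=E, B3=T, B10=S, B12=F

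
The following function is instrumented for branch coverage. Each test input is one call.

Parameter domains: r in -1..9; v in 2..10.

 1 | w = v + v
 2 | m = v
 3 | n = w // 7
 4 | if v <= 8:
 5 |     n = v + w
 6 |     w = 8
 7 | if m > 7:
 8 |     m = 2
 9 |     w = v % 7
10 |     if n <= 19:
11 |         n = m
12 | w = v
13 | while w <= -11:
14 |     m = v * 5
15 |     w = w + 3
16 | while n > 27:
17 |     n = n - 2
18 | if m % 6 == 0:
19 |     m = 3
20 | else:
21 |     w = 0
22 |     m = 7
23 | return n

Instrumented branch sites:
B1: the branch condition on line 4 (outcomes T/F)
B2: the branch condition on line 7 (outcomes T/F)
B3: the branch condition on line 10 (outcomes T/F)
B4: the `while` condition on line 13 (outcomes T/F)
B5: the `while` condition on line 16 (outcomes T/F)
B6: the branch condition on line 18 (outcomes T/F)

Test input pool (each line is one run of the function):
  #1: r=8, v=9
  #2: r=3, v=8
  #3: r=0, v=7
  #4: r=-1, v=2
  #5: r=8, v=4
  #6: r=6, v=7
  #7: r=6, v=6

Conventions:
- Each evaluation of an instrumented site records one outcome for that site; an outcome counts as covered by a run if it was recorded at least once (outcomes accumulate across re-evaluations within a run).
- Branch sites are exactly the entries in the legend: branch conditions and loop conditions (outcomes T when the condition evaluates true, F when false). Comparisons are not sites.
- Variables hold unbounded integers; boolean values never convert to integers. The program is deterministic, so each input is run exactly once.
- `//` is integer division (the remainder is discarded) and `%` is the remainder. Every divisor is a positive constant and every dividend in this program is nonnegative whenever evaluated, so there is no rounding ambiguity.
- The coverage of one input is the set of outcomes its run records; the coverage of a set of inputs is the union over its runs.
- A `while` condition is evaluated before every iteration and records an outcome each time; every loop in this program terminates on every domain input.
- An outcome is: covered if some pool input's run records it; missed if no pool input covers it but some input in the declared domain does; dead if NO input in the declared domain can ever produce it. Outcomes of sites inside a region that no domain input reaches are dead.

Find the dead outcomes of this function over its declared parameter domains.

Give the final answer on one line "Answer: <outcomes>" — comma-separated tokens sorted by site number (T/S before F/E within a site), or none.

checking every outcome against all 99 domain inputs:
  B4=T: zero occurrences over every domain input -> dead
  B5=T: zero occurrences over every domain input -> dead
  reachable outcomes have witnesses, e.g. B1=T (e.g. r=-1, v=2), B1=F (e.g. r=-1, v=9), B2=T (e.g. r=-1, v=8), B2=F (e.g. r=-1, v=2)

Answer: B4=T, B5=T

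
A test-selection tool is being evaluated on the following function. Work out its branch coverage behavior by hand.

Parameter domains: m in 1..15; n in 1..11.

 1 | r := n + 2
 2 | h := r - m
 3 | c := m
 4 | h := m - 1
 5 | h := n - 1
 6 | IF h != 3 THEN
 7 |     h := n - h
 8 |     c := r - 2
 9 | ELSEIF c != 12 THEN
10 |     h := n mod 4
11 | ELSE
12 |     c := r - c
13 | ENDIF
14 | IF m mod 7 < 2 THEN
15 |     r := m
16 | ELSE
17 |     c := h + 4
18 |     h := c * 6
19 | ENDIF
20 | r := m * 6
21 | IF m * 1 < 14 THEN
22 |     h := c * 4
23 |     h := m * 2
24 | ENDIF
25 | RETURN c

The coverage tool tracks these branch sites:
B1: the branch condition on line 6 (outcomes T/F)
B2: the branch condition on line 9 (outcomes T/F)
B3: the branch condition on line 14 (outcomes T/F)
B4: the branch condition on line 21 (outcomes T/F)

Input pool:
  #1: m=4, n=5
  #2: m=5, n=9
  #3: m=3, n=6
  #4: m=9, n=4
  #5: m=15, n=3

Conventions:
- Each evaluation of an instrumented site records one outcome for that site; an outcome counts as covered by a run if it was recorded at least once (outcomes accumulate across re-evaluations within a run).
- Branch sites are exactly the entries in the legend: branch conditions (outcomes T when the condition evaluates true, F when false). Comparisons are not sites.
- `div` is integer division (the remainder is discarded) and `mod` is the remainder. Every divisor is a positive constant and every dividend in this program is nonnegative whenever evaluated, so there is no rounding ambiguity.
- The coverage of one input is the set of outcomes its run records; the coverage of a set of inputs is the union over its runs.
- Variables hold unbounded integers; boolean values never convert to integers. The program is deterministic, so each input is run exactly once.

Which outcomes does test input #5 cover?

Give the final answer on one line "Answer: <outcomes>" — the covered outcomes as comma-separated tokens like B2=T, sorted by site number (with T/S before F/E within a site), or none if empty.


Tracing the run of input #5 (m=15, n=3):
  B1->T, B3->T, B4->F
as a set, this run covers: B1=T, B3=T, B4=F
Answer: B1=T, B3=T, B4=F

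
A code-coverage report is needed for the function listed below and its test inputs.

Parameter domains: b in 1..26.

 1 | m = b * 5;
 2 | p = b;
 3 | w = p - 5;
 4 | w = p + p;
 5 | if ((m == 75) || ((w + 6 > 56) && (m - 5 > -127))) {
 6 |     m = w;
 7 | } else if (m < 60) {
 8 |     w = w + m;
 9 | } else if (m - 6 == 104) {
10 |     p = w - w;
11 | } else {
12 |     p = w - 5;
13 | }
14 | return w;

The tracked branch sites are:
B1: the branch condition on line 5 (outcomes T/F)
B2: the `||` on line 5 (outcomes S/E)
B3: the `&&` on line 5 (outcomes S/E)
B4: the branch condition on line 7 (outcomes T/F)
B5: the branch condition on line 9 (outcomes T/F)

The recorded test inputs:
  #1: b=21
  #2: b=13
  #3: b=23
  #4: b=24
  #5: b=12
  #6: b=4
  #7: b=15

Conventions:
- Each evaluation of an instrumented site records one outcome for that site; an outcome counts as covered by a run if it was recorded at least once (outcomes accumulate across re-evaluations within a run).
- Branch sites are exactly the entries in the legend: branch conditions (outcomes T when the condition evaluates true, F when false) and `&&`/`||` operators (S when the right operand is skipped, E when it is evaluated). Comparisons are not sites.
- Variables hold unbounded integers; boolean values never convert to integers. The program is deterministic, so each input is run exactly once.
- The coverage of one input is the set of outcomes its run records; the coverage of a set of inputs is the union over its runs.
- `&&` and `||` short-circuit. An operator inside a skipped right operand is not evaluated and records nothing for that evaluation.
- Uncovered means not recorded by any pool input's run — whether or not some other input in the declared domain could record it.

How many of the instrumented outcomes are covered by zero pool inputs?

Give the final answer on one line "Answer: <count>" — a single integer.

run #1 (b=21) runs B2->E, B3->S, B1->F, B4->F, B5->F; records B1=F, B2=E, B3=S, B4=F, B5=F
run #2 (b=13) runs B2->E, B3->S, B1->F, B4->F, B5->F; records B1=F, B2=E, B3=S, B4=F, B5=F
run #3 (b=23) runs B2->E, B3->S, B1->F, B4->F, B5->F; records B1=F, B2=E, B3=S, B4=F, B5=F
run #4 (b=24) runs B2->E, B3->S, B1->F, B4->F, B5->F; records B1=F, B2=E, B3=S, B4=F, B5=F
run #5 (b=12) runs B2->E, B3->S, B1->F, B4->F, B5->F; records B1=F, B2=E, B3=S, B4=F, B5=F
run #6 (b=4) runs B2->E, B3->S, B1->F, B4->T; records B1=F, B2=E, B3=S, B4=T
run #7 (b=15) runs B2->S, B1->T; records B1=T, B2=S
union over the pool: B1=T, B1=F, B2=S, B2=E, B3=S, B4=T, B4=F, B5=F
uncovered (2 of 10): B3=E, B5=T

Answer: 2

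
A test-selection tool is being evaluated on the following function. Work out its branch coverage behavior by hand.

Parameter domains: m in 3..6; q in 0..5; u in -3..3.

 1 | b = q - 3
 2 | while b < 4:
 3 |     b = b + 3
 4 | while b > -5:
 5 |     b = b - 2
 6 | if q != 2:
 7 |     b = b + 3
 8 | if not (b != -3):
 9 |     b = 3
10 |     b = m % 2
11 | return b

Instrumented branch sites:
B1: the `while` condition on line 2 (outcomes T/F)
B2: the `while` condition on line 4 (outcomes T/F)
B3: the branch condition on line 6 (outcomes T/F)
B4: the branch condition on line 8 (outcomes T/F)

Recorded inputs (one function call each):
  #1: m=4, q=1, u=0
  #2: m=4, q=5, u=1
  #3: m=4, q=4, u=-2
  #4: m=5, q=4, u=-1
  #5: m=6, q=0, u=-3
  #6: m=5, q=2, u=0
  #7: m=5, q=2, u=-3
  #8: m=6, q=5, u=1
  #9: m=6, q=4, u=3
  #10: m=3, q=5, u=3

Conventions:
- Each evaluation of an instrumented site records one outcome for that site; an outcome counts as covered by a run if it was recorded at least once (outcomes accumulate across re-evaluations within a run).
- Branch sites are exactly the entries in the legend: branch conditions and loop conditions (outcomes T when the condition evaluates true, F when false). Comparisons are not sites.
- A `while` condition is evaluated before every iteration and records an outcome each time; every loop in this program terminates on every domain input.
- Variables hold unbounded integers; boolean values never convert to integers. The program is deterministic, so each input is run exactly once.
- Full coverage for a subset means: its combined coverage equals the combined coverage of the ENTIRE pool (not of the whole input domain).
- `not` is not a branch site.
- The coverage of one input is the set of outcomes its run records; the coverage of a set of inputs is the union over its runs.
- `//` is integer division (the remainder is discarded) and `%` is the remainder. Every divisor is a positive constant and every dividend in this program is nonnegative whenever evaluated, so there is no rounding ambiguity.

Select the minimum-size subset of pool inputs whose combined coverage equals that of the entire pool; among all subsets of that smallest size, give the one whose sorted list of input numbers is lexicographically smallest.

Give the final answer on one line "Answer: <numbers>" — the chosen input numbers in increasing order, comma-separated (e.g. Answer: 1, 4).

test 1 (m=4, q=1, u=0) hits B1=T, B1=F, B2=T, B2=F, B3=T, B4=T
test 2 (m=4, q=5, u=1) hits B1=T, B1=F, B2=T, B2=F, B3=T, B4=F
test 3 (m=4, q=4, u=-2) hits B1=T, B1=F, B2=T, B2=F, B3=T, B4=T
test 4 (m=5, q=4, u=-1) hits B1=T, B1=F, B2=T, B2=F, B3=T, B4=T
test 5 (m=6, q=0, u=-3) hits B1=T, B1=F, B2=T, B2=F, B3=T, B4=T
test 6 (m=5, q=2, u=0) hits B1=T, B1=F, B2=T, B2=F, B3=F, B4=F
test 7 (m=5, q=2, u=-3) hits B1=T, B1=F, B2=T, B2=F, B3=F, B4=F
test 8 (m=6, q=5, u=1) hits B1=T, B1=F, B2=T, B2=F, B3=T, B4=F
test 9 (m=6, q=4, u=3) hits B1=T, B1=F, B2=T, B2=F, B3=T, B4=T
test 10 (m=3, q=5, u=3) hits B1=T, B1=F, B2=T, B2=F, B3=T, B4=F
together the pool reaches 8 outcomes: B1=T, B1=F, B2=T, B2=F, B3=T, B3=F, B4=T, B4=F
size 1 is not enough: best union over all size-1 subsets is 6/8
at size 2, {1, 6} reaches all 8 outcomes; every lexicographically earlier size-2 subset fails

Answer: 1, 6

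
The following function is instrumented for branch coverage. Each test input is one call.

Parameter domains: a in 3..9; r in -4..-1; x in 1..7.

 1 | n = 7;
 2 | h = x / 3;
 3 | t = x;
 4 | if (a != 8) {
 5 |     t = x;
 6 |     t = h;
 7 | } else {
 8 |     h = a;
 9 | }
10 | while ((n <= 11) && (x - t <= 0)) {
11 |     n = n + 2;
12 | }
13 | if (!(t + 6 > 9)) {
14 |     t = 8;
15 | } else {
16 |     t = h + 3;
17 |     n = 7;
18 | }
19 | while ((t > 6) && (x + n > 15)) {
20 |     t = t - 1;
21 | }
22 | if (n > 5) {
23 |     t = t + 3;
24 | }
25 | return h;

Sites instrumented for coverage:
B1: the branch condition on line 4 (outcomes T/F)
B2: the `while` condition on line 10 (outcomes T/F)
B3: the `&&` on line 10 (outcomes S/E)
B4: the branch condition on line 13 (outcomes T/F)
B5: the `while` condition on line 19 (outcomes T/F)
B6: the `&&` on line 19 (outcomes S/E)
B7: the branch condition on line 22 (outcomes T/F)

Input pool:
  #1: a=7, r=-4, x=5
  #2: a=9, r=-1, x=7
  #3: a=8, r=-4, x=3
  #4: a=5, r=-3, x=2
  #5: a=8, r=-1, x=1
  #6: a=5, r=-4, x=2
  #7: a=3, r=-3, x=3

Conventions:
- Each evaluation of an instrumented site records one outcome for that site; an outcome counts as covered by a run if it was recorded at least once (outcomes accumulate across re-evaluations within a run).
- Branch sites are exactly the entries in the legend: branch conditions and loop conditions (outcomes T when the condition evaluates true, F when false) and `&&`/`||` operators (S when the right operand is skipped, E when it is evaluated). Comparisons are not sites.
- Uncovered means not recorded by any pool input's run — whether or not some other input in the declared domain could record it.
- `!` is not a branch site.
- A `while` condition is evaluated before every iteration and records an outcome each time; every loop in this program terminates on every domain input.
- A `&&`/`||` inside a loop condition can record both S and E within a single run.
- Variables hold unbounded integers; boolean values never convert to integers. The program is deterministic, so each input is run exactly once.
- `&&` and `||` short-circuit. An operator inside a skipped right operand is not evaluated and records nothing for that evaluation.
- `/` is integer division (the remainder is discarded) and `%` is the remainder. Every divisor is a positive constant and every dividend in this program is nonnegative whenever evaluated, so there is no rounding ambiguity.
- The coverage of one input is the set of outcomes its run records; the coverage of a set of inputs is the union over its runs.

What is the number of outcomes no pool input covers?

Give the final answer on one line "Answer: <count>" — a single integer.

input #1, a=7, r=-4, x=5: outcomes B1=T, B2=F, B3=E, B4=T, B5=F, B6=E, B7=T
input #2, a=9, r=-1, x=7: outcomes B1=T, B2=F, B3=E, B4=T, B5=F, B6=E, B7=T
input #3, a=8, r=-4, x=3: outcomes B1=F, B2=T, B2=F, B3=S, B3=E, B4=T, B5=T, B5=F, B6=S, B6=E, B7=T
input #4, a=5, r=-3, x=2: outcomes B1=T, B2=F, B3=E, B4=T, B5=F, B6=E, B7=T
input #5, a=8, r=-1, x=1: outcomes B1=F, B2=T, B2=F, B3=S, B3=E, B4=T, B5=F, B6=E, B7=T
input #6, a=5, r=-4, x=2: outcomes B1=T, B2=F, B3=E, B4=T, B5=F, B6=E, B7=T
input #7, a=3, r=-3, x=3: outcomes B1=T, B2=F, B3=E, B4=T, B5=F, B6=E, B7=T
union over the pool: B1=T, B1=F, B2=T, B2=F, B3=S, B3=E, B4=T, B5=T, B5=F, B6=S, B6=E, B7=T
uncovered (2 of 14): B4=F, B7=F

Answer: 2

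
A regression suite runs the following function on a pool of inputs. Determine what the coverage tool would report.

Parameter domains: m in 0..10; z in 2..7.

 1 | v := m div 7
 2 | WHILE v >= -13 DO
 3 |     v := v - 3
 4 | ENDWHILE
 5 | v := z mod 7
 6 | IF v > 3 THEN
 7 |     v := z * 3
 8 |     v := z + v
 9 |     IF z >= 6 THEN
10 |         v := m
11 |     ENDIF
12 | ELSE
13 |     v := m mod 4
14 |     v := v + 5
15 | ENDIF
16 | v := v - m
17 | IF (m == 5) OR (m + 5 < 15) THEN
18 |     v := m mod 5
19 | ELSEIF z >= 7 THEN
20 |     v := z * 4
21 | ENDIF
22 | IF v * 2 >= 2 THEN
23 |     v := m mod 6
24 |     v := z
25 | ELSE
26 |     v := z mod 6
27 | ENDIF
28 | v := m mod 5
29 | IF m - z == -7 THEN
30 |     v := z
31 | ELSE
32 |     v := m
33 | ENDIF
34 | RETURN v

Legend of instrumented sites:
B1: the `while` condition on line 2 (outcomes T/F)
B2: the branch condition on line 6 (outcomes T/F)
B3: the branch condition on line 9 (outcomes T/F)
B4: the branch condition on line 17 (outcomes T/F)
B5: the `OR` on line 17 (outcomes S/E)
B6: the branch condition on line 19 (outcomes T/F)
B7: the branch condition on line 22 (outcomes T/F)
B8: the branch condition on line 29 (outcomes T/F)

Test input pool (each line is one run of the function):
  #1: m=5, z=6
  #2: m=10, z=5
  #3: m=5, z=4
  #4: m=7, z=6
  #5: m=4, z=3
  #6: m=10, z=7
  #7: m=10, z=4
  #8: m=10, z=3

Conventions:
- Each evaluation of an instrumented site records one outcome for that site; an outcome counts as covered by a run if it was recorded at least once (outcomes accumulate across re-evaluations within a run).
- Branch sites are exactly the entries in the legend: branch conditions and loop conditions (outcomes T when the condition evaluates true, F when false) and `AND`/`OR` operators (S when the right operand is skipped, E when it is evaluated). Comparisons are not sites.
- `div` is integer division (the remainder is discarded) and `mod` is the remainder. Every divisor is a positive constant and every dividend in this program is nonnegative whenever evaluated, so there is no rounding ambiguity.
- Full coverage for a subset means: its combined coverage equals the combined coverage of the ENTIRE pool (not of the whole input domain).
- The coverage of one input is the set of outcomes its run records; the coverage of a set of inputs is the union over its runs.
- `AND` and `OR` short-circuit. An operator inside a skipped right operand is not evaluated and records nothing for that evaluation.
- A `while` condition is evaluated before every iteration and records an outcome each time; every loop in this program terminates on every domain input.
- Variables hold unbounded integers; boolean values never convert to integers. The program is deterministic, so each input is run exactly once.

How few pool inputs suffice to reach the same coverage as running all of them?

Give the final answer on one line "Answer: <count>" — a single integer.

#1 (m=5, z=6) -> covered: B1=T, B1=F, B2=T, B3=T, B4=T, B5=S, B7=F, B8=F
#2 (m=10, z=5) -> covered: B1=T, B1=F, B2=T, B3=F, B4=F, B5=E, B6=F, B7=T, B8=F
#3 (m=5, z=4) -> covered: B1=T, B1=F, B2=T, B3=F, B4=T, B5=S, B7=F, B8=F
#4 (m=7, z=6) -> covered: B1=T, B1=F, B2=T, B3=T, B4=T, B5=E, B7=T, B8=F
#5 (m=4, z=3) -> covered: B1=T, B1=F, B2=F, B4=T, B5=E, B7=T, B8=F
#6 (m=10, z=7) -> covered: B1=T, B1=F, B2=F, B4=F, B5=E, B6=T, B7=T, B8=F
#7 (m=10, z=4) -> covered: B1=T, B1=F, B2=T, B3=F, B4=F, B5=E, B6=F, B7=T, B8=F
#8 (m=10, z=3) -> covered: B1=T, B1=F, B2=F, B4=F, B5=E, B6=F, B7=F, B8=F
together the pool reaches 15 outcomes: B1=T, B1=F, B2=T, B2=F, B3=T, B3=F, B4=T, B4=F, B5=S, B5=E, B6=T, B6=F, B7=T, B7=F, B8=F
size 1 is not enough: best union over all size-1 subsets is 9/15
size 2 is not enough: best union over all size-2 subsets is 13/15
the canonical winner is {1, 2, 6}: size 3, full 15-outcome coverage, earliest index list among size-3 covers

Answer: 3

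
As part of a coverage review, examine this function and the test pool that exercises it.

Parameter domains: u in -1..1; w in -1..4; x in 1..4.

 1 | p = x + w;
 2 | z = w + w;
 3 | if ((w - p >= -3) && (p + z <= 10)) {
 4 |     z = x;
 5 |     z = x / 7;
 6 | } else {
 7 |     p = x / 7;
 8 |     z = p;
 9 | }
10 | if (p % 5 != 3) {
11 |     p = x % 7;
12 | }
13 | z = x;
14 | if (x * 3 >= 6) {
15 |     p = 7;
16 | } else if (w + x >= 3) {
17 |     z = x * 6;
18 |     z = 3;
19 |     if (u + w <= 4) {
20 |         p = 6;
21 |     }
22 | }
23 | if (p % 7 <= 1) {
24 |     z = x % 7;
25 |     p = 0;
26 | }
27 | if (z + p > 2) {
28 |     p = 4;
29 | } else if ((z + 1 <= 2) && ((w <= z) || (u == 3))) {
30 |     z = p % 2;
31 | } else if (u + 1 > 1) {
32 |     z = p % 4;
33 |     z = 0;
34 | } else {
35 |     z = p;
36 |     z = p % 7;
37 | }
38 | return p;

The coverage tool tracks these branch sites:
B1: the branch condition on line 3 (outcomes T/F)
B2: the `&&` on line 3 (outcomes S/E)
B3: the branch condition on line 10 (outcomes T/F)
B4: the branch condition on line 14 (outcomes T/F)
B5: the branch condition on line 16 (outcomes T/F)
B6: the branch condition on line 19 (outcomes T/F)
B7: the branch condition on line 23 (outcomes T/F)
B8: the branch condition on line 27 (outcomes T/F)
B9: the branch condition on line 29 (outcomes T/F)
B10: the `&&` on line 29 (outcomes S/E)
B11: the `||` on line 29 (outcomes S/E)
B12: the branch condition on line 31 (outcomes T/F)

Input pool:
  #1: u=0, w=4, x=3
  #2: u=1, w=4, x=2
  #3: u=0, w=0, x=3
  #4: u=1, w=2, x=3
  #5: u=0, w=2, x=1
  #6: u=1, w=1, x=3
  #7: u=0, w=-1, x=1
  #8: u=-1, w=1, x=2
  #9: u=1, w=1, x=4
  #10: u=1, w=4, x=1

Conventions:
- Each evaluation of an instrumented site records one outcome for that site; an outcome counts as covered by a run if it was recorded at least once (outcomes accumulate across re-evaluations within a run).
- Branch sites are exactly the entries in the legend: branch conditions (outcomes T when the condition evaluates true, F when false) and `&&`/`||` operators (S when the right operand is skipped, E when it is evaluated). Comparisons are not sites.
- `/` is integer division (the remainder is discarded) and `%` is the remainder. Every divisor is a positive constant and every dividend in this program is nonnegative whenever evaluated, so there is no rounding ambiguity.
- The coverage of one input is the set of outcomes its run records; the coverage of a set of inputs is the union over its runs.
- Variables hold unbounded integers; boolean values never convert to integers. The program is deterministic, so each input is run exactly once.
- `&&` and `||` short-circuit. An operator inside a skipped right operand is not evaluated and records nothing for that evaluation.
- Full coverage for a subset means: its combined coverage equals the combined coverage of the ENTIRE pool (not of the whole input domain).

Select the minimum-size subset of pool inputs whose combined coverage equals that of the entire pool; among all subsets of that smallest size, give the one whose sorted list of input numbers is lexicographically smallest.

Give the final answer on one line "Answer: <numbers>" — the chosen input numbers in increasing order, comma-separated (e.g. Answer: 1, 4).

input #1 (u=0, w=4, x=3): covers B1=F, B2=E, B3=T, B4=T, B7=T, B8=T
input #2 (u=1, w=4, x=2): covers B1=F, B2=E, B3=T, B4=T, B7=T, B8=F, B9=F, B10=S, B12=T
input #3 (u=0, w=0, x=3): covers B1=T, B2=E, B3=F, B4=T, B7=T, B8=T
input #4 (u=1, w=2, x=3): covers B1=T, B2=E, B3=T, B4=T, B7=T, B8=T
input #5 (u=0, w=2, x=1): covers B1=T, B2=E, B3=F, B4=F, B5=T, B6=T, B7=F, B8=T
input #6 (u=1, w=1, x=3): covers B1=T, B2=E, B3=T, B4=T, B7=T, B8=T
input #7 (u=0, w=-1, x=1): covers B1=T, B2=E, B3=T, B4=F, B5=F, B7=T, B8=F, B9=T, B10=E, B11=S
input #8 (u=-1, w=1, x=2): covers B1=T, B2=E, B3=F, B4=T, B7=T, B8=F, B9=F, B10=S, B12=F
input #9 (u=1, w=1, x=4): covers B1=F, B2=S, B3=T, B4=T, B7=T, B8=T
input #10 (u=1, w=4, x=1): covers B1=F, B2=E, B3=T, B4=F, B5=T, B6=F, B7=T, B8=F, B9=F, B10=E, B11=E, B12=T
the full pool covers 24 outcomes: B1=T, B1=F, B2=S, B2=E, B3=T, B3=F, B4=T, B4=F, B5=T, B5=F, B6=T, B6=F, B7=T, B7=F, B8=T, B8=F, B9=T, B9=F, B10=S, B10=E, B11=S, B11=E, B12=T, B12=F
size 1 is not enough: best union over all size-1 subsets is 12/24
size 2 is not enough: best union over all size-2 subsets is 17/24
size 3 is not enough: best union over all size-3 subsets is 20/24
size 4 is not enough: best union over all size-4 subsets is 23/24
at size 5, {5, 7, 8, 9, 10} reaches all 24 outcomes; every lexicographically earlier size-5 subset fails

Answer: 5, 7, 8, 9, 10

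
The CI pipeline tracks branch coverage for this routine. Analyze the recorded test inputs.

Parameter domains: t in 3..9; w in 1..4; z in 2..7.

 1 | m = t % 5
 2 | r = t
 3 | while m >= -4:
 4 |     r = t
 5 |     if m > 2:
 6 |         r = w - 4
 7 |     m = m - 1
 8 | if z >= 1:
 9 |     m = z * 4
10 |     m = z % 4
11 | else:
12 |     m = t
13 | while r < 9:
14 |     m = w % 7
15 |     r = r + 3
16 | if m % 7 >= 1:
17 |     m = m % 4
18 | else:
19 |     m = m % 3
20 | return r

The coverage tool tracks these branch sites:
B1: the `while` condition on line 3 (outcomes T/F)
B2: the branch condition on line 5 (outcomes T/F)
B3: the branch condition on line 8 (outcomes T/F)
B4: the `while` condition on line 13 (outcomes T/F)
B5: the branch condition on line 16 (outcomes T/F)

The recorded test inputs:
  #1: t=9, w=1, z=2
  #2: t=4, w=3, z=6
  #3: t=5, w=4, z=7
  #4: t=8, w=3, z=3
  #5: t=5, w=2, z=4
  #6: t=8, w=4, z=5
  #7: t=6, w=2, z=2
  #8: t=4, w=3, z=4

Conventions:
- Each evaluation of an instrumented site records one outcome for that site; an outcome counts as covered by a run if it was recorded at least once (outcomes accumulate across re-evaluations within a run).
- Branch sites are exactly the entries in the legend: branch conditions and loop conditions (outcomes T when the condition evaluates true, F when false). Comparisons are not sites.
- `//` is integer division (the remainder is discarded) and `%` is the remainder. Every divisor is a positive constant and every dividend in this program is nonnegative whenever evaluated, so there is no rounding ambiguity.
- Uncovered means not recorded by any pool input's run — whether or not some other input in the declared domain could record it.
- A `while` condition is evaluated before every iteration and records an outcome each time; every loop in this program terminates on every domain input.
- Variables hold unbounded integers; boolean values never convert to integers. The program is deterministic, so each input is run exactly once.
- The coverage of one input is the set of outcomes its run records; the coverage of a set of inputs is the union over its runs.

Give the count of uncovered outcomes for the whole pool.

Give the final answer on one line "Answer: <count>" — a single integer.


input #1, t=9, w=1, z=2: events B1->T, B2->T, B1->T, B2->T, B1->T, B2->F, B1->T, B2->F, B1->T, B2->F, B1->T, B2->F, B1->T, B2->F, ...; outcomes B1=T, B1=F, B2=T, B2=F, B3=T, B4=F, B5=T
input #2, t=4, w=3, z=6: events B1->T, B2->T, B1->T, B2->T, B1->T, B2->F, B1->T, B2->F, B1->T, B2->F, B1->T, B2->F, B1->T, B2->F, ...; outcomes B1=T, B1=F, B2=T, B2=F, B3=T, B4=T, B4=F, B5=T
input #3, t=5, w=4, z=7: events B1->T, B2->F, B1->T, B2->F, B1->T, B2->F, B1->T, B2->F, B1->T, B2->F, B1->F, B3->T, B4->T, B4->T, ...; outcomes B1=T, B1=F, B2=F, B3=T, B4=T, B4=F, B5=T
input #4, t=8, w=3, z=3: events B1->T, B2->T, B1->T, B2->F, B1->T, B2->F, B1->T, B2->F, B1->T, B2->F, B1->T, B2->F, B1->T, B2->F, ...; outcomes B1=T, B1=F, B2=T, B2=F, B3=T, B4=T, B4=F, B5=T
input #5, t=5, w=2, z=4: events B1->T, B2->F, B1->T, B2->F, B1->T, B2->F, B1->T, B2->F, B1->T, B2->F, B1->F, B3->T, B4->T, B4->T, ...; outcomes B1=T, B1=F, B2=F, B3=T, B4=T, B4=F, B5=T
input #6, t=8, w=4, z=5: events B1->T, B2->T, B1->T, B2->F, B1->T, B2->F, B1->T, B2->F, B1->T, B2->F, B1->T, B2->F, B1->T, B2->F, ...; outcomes B1=T, B1=F, B2=T, B2=F, B3=T, B4=T, B4=F, B5=T
input #7, t=6, w=2, z=2: events B1->T, B2->F, B1->T, B2->F, B1->T, B2->F, B1->T, B2->F, B1->T, B2->F, B1->T, B2->F, B1->F, B3->T, ...; outcomes B1=T, B1=F, B2=F, B3=T, B4=T, B4=F, B5=T
input #8, t=4, w=3, z=4: events B1->T, B2->T, B1->T, B2->T, B1->T, B2->F, B1->T, B2->F, B1->T, B2->F, B1->T, B2->F, B1->T, B2->F, ...; outcomes B1=T, B1=F, B2=T, B2=F, B3=T, B4=T, B4=F, B5=T
union over the pool: B1=T, B1=F, B2=T, B2=F, B3=T, B4=T, B4=F, B5=T
uncovered (2 of 10): B3=F, B5=F
Answer: 2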